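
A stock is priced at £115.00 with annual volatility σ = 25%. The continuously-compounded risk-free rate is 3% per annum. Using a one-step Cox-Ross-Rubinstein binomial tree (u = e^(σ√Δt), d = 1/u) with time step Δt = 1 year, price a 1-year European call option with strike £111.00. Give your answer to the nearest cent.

CRR parameters: u = e^(σ√Δt) = e^(0.25·√1) = 1.2840, d = 1/u = 0.7788
Per-period rate: rΔt = 0.03·1 = 0.03, so R = e^0.03 = 1.0305
Risk-neutral probability p = (e^0.03 − 0.7788)/(1.2840 − 0.7788) = 0.2517/0.5052 = 0.4981
Terminal stock prices: S_u = 147.7, S_d = 89.56
Terminal payoffs (S − K): max(36.66, 0) = 36.66, max(-21.44, 0) = 0
Node 0 (S = 115): V_0 = e^(−0.03)·[0.4981·36.6629 + 0.5019·0.0000] = 17.7222

£17.72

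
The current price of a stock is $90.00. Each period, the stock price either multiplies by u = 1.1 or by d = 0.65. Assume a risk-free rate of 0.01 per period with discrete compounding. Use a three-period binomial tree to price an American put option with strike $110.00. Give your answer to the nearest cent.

Risk-neutral probability p = (1 + 0.01 − 0.65)/(1.1 − 0.65) = 0.3600/0.4500 = 0.8000
Terminal stock prices: S_uuu = 119.8, S_uud = 70.79, S_udd = 41.83, S_ddd = 24.72
Terminal payoffs (K − S): max(-9.79, 0) = 0, max(39.21, 0) = 39.21, max(68.17, 0) = 68.17, max(85.28, 0) = 85.28
Node uu (S = 108.9): continuation = 1/1.01·[0.8000·0.0000 + 0.2000·39.2150] = 7.7653; exercise value = 1.1000 ≤ continuation, so V_uu = 7.7653
Node ud (S = 64.35): continuation = 1/1.01·[0.8000·39.2150 + 0.2000·68.1725] = 44.5609; exercise value = 45.6500 > continuation, so V_ud = 45.6500 (exercise)
Node dd (S = 38.03): continuation = 1/1.01·[0.8000·68.1725 + 0.2000·85.2837] = 70.8859; exercise value = 71.9750 > continuation, so V_dd = 71.9750 (exercise)
Node u (S = 99): continuation = 1/1.01·[0.8000·7.7653 + 0.2000·45.6500] = 15.1904; exercise value = 11.0000 ≤ continuation, so V_u = 15.1904
Node d (S = 58.5): continuation = 1/1.01·[0.8000·45.6500 + 0.2000·71.9750] = 50.4109; exercise value = 51.5000 > continuation, so V_d = 51.5000 (exercise)
Node 0 (S = 90): continuation = 1/1.01·[0.8000·15.1904 + 0.2000·51.5000] = 22.2300; exercise value = 20.0000 ≤ continuation, so V_0 = 22.2300

$22.23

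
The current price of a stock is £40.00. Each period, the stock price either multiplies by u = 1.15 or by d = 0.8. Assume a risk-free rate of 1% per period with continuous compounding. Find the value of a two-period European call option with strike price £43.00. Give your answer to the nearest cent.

Risk-neutral probability p = (e^0.01 − 0.8)/(1.15 − 0.8) = 0.2101/0.3500 = 0.6001
Terminal stock prices: S_uu = 52.9, S_ud = 36.8, S_dd = 25.6
Terminal payoffs (S − K): max(9.9, 0) = 9.9, max(-6.2, 0) = 0, max(-17.4, 0) = 0
Node u (S = 46): V_u = e^(−0.01)·[0.6001·9.9000 + 0.3999·0.0000] = 5.8823
Node d (S = 32): V_d = e^(−0.01)·[0.6001·0.0000 + 0.3999·0.0000] = 0.0000
Node 0 (S = 40): V_0 = e^(−0.01)·[0.6001·5.8823 + 0.3999·0.0000] = 3.4951

£3.50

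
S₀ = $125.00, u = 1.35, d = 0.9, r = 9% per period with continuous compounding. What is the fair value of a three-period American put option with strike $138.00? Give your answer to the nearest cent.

Risk-neutral probability p = (e^0.09 − 0.9)/(1.35 − 0.9) = 0.1942/0.4500 = 0.4315
Terminal stock prices: S_uuu = 307.5, S_uud = 205, S_udd = 136.7, S_ddd = 91.13
Terminal payoffs (K − S): max(-169.5, 0) = 0, max(-67.03, 0) = 0, max(1.312, 0) = 1.312, max(46.87, 0) = 46.87
Node uu (S = 227.8): continuation = e^(−0.09)·[0.4315·0.0000 + 0.5685·0.0000] = 0.0000; exercise value = 0.0000 ≤ continuation, so V_uu = 0.0000
Node ud (S = 151.9): continuation = e^(−0.09)·[0.4315·0.0000 + 0.5685·1.3125] = 0.6819; exercise value = 0.0000 ≤ continuation, so V_ud = 0.6819
Node dd (S = 101.2): continuation = e^(−0.09)·[0.4315·1.3125 + 0.5685·46.8750] = 24.8725; exercise value = 36.7500 > continuation, so V_dd = 36.7500 (exercise)
Node u (S = 168.8): continuation = e^(−0.09)·[0.4315·0.0000 + 0.5685·0.6819] = 0.3543; exercise value = 0.0000 ≤ continuation, so V_u = 0.3543
Node d (S = 112.5): continuation = e^(−0.09)·[0.4315·0.6819 + 0.5685·36.7500] = 19.3632; exercise value = 25.5000 > continuation, so V_d = 25.5000 (exercise)
Node 0 (S = 125): continuation = e^(−0.09)·[0.4315·0.3543 + 0.5685·25.5000] = 13.3888; exercise value = 13.0000 ≤ continuation, so V_0 = 13.3888

$13.39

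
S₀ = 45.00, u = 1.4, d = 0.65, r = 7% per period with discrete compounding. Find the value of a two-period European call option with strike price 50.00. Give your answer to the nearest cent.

Risk-neutral probability p = (1 + 0.07 − 0.65)/(1.4 − 0.65) = 0.4200/0.7500 = 0.5600
Terminal stock prices: S_uu = 88.2, S_ud = 40.95, S_dd = 19.01
Terminal payoffs (S − K): max(38.2, 0) = 38.2, max(-9.05, 0) = 0, max(-30.99, 0) = 0
Node u (S = 63): V_u = 1/1.07·[0.5600·38.2000 + 0.4400·0.0000] = 19.9925
Node d (S = 29.25): V_d = 1/1.07·[0.5600·0.0000 + 0.4400·0.0000] = 0.0000
Node 0 (S = 45): V_0 = 1/1.07·[0.5600·19.9925 + 0.4400·0.0000] = 10.4634

10.46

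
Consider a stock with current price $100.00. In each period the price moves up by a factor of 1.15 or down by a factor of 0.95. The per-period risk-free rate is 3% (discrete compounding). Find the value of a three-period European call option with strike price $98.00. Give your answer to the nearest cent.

$12.74

Risk-neutral probability p = (1 + 0.03 − 0.95)/(1.15 − 0.95) = 0.0800/0.2000 = 0.4000
Terminal stock prices: S_uuu = 152.1, S_uud = 125.6, S_udd = 103.8, S_ddd = 85.74
Terminal payoffs (S − K): max(54.09, 0) = 54.09, max(27.64, 0) = 27.64, max(5.787, 0) = 5.787, max(-12.26, 0) = 0
Node uu (S = 132.2): V_uu = 1/1.03·[0.4000·54.0875 + 0.6000·27.6375] = 37.1044
Node ud (S = 109.2): V_ud = 1/1.03·[0.4000·27.6375 + 0.6000·5.7875] = 14.1044
Node dd (S = 90.25): V_dd = 1/1.03·[0.4000·5.7875 + 0.6000·0.0000] = 2.2476
Node u (S = 115): V_u = 1/1.03·[0.4000·37.1044 + 0.6000·14.1044] = 22.6256
Node d (S = 95): V_d = 1/1.03·[0.4000·14.1044 + 0.6000·2.2476] = 6.7867
Node 0 (S = 100): V_0 = 1/1.03·[0.4000·22.6256 + 0.6000·6.7867] = 12.7401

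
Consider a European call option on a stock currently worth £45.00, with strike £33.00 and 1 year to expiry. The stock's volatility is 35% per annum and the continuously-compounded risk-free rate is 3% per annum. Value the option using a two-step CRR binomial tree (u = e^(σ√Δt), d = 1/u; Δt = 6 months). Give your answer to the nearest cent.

CRR parameters: u = e^(σ√Δt) = e^(0.35·√0.5) = 1.2808, d = 1/u = 0.7808
Per-period rate: rΔt = 0.03·0.5 = 0.015, so R = e^0.015 = 1.0151
Risk-neutral probability p = (e^0.015 − 0.7808)/(1.2808 − 0.7808) = 0.2344/0.5000 = 0.4687
Terminal stock prices: S_uu = 73.82, S_ud = 45, S_dd = 27.43
Terminal payoffs (S − K): max(40.82, 0) = 40.82, max(12, 0) = 12, max(-5.569, 0) = 0
Node u (S = 57.64): V_u = e^(−0.015)·[0.4687·40.8206 + 0.5313·12.0000] = 25.1274
Node d (S = 35.13): V_d = e^(−0.015)·[0.4687·12.0000 + 0.5313·0.0000] = 5.5403
Node 0 (S = 45): V_0 = e^(−0.015)·[0.4687·25.1274 + 0.5313·5.5403] = 14.5009

£14.50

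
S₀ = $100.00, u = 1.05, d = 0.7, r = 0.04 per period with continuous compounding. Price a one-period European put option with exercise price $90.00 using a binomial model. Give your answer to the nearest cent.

Risk-neutral probability p = (e^0.04 − 0.7)/(1.05 − 0.7) = 0.3408/0.3500 = 0.9737
Terminal stock prices: S_u = 105, S_d = 70
Terminal payoffs (K − S): max(-15, 0) = 0, max(20, 0) = 20
Node 0 (S = 100): V_0 = e^(−0.04)·[0.9737·0.0000 + 0.0263·20.0000] = 0.5045

$0.50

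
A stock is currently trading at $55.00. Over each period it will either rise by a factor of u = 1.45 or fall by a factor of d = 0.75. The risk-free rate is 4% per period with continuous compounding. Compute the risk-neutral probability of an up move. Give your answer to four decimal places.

p = 0.4154

Risk-neutral probability p = (e^0.04 − 0.75)/(1.45 − 0.75) = 0.2908/0.7000 = 0.4154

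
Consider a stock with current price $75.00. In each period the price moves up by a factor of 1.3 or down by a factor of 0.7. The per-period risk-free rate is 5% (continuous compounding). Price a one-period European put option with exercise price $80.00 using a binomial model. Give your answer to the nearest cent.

Risk-neutral probability p = (e^0.05 − 0.7)/(1.3 − 0.7) = 0.3513/0.6000 = 0.5855
Terminal stock prices: S_u = 97.5, S_d = 52.5
Terminal payoffs (K − S): max(-17.5, 0) = 0, max(27.5, 0) = 27.5
Node 0 (S = 75): V_0 = e^(−0.05)·[0.5855·0.0000 + 0.4145·27.5000] = 10.8441

$10.84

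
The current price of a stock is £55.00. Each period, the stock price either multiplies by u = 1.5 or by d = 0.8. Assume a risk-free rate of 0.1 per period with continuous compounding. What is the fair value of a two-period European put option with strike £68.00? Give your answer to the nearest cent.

£9.35

Risk-neutral probability p = (e^0.1 − 0.8)/(1.5 − 0.8) = 0.3052/0.7000 = 0.4360
Terminal stock prices: S_uu = 123.8, S_ud = 66, S_dd = 35.2
Terminal payoffs (K − S): max(-55.75, 0) = 0, max(2, 0) = 2, max(32.8, 0) = 32.8
Node u (S = 82.5): V_u = e^(−0.1)·[0.4360·0.0000 + 0.5640·2.0000] = 1.0207
Node d (S = 44): V_d = e^(−0.1)·[0.4360·2.0000 + 0.5640·32.8000] = 17.5289
Node 0 (S = 55): V_0 = e^(−0.1)·[0.4360·1.0207 + 0.5640·17.5289] = 9.3488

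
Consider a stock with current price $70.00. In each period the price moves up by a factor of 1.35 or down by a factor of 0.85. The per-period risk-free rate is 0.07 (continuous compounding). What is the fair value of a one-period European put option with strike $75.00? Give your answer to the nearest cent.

$8.02

Risk-neutral probability p = (e^0.07 − 0.85)/(1.35 − 0.85) = 0.2225/0.5000 = 0.4450
Terminal stock prices: S_u = 94.5, S_d = 59.5
Terminal payoffs (K − S): max(-19.5, 0) = 0, max(15.5, 0) = 15.5
Node 0 (S = 70): V_0 = e^(−0.07)·[0.4450·0.0000 + 0.5550·15.5000] = 8.0207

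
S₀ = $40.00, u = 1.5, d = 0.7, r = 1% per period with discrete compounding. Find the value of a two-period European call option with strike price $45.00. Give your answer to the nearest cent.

Risk-neutral probability p = (1 + 0.01 − 0.7)/(1.5 − 0.7) = 0.3100/0.8000 = 0.3875
Terminal stock prices: S_uu = 90, S_ud = 42, S_dd = 19.6
Terminal payoffs (S − K): max(45, 0) = 45, max(-3, 0) = 0, max(-25.4, 0) = 0
Node u (S = 60): V_u = 1/1.01·[0.3875·45.0000 + 0.6125·0.0000] = 17.2649
Node d (S = 28): V_d = 1/1.01·[0.3875·0.0000 + 0.6125·0.0000] = 0.0000
Node 0 (S = 40): V_0 = 1/1.01·[0.3875·17.2649 + 0.6125·0.0000] = 6.6239

$6.62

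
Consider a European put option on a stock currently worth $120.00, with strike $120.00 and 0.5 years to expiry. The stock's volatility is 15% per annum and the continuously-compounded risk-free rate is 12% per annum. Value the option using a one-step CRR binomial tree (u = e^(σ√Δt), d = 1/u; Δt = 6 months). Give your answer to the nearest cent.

$2.68

CRR parameters: u = e^(σ√Δt) = e^(0.15·√0.5) = 1.1119, d = 1/u = 0.8994
Per-period rate: rΔt = 0.12·0.5 = 0.06, so R = e^0.06 = 1.0618
Risk-neutral probability p = (e^0.06 − 0.8994)/(1.1119 − 0.8994) = 0.1625/0.2125 = 0.7645
Terminal stock prices: S_u = 133.4, S_d = 107.9
Terminal payoffs (K − S): max(-13.43, 0) = 0, max(12.08, 0) = 12.08
Node 0 (S = 120): V_0 = e^(−0.06)·[0.7645·0.0000 + 0.2355·12.0762] = 2.6787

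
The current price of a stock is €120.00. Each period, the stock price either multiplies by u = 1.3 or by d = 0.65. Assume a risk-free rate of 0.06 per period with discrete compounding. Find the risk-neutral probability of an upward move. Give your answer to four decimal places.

p = 0.6308

Risk-neutral probability p = (1 + 0.06 − 0.65)/(1.3 − 0.65) = 0.4100/0.6500 = 0.6308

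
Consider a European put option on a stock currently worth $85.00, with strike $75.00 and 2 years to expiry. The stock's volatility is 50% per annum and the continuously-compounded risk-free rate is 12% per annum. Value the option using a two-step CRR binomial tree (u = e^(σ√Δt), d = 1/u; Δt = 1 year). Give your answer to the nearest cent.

CRR parameters: u = e^(σ√Δt) = e^(0.5·√1) = 1.6487, d = 1/u = 0.6065
Per-period rate: rΔt = 0.12·1 = 0.12, so R = e^0.12 = 1.1275
Risk-neutral probability p = (e^0.12 − 0.6065)/(1.6487 − 0.6065) = 0.5210/1.0422 = 0.4999
Terminal stock prices: S_uu = 231.1, S_ud = 85, S_dd = 31.27
Terminal payoffs (K − S): max(-156.1, 0) = 0, max(-10, 0) = 0, max(43.73, 0) = 43.73
Node u (S = 140.1): V_u = e^(−0.12)·[0.4999·0.0000 + 0.5001·0.0000] = 0.0000
Node d (S = 51.56): V_d = e^(−0.12)·[0.4999·0.0000 + 0.5001·43.7302] = 19.3974
Node 0 (S = 85): V_0 = e^(−0.12)·[0.4999·0.0000 + 0.5001·19.3974] = 8.6041

$8.60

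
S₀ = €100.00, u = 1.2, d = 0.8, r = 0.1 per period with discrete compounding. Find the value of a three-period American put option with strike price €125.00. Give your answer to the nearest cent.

Risk-neutral probability p = (1 + 0.1 − 0.8)/(1.2 − 0.8) = 0.3000/0.4000 = 0.7500
Terminal stock prices: S_uuu = 172.8, S_uud = 115.2, S_udd = 76.8, S_ddd = 51.2
Terminal payoffs (K − S): max(-47.8, 0) = 0, max(9.8, 0) = 9.8, max(48.2, 0) = 48.2, max(73.8, 0) = 73.8
Node uu (S = 144): continuation = 1/1.1·[0.7500·0.0000 + 0.2500·9.8000] = 2.2273; exercise value = 0.0000 ≤ continuation, so V_uu = 2.2273
Node ud (S = 96): continuation = 1/1.1·[0.7500·9.8000 + 0.2500·48.2000] = 17.6364; exercise value = 29.0000 > continuation, so V_ud = 29.0000 (exercise)
Node dd (S = 64): continuation = 1/1.1·[0.7500·48.2000 + 0.2500·73.8000] = 49.6364; exercise value = 61.0000 > continuation, so V_dd = 61.0000 (exercise)
Node u (S = 120): continuation = 1/1.1·[0.7500·2.2273 + 0.2500·29.0000] = 8.1095; exercise value = 5.0000 ≤ continuation, so V_u = 8.1095
Node d (S = 80): continuation = 1/1.1·[0.7500·29.0000 + 0.2500·61.0000] = 33.6364; exercise value = 45.0000 > continuation, so V_d = 45.0000 (exercise)
Node 0 (S = 100): continuation = 1/1.1·[0.7500·8.1095 + 0.2500·45.0000] = 15.7565; exercise value = 25.0000 > continuation, so V_0 = 25.0000 (exercise)

€25.00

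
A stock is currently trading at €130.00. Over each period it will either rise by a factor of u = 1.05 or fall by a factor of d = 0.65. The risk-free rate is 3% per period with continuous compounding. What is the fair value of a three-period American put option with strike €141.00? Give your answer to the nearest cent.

Risk-neutral probability p = (e^0.03 − 0.65)/(1.05 − 0.65) = 0.3805/0.4000 = 0.9511
Terminal stock prices: S_uuu = 150.5, S_uud = 93.16, S_udd = 57.67, S_ddd = 35.7
Terminal payoffs (K − S): max(-9.491, 0) = 0, max(47.84, 0) = 47.84, max(83.33, 0) = 83.33, max(105.3, 0) = 105.3
Node uu (S = 143.3): continuation = e^(−0.03)·[0.9511·0.0000 + 0.0489·47.8387] = 2.2685; exercise value = 0.0000 ≤ continuation, so V_uu = 2.2685
Node ud (S = 88.73): continuation = e^(−0.03)·[0.9511·47.8387 + 0.0489·83.3287] = 48.1078; exercise value = 52.2750 > continuation, so V_ud = 52.2750 (exercise)
Node dd (S = 54.93): continuation = e^(−0.03)·[0.9511·83.3287 + 0.0489·105.2987] = 81.9078; exercise value = 86.0750 > continuation, so V_dd = 86.0750 (exercise)
Node u (S = 136.5): continuation = e^(−0.03)·[0.9511·2.2685 + 0.0489·52.2750] = 4.5727; exercise value = 4.5000 ≤ continuation, so V_u = 4.5727
Node d (S = 84.5): continuation = e^(−0.03)·[0.9511·52.2750 + 0.0489·86.0750] = 52.3328; exercise value = 56.5000 > continuation, so V_d = 56.5000 (exercise)
Node 0 (S = 130): continuation = e^(−0.03)·[0.9511·4.5727 + 0.0489·56.5000] = 6.9000; exercise value = 11.0000 > continuation, so V_0 = 11.0000 (exercise)

€11.00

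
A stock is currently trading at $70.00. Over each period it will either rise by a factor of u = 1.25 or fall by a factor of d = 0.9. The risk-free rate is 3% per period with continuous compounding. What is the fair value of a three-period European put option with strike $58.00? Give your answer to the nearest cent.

Risk-neutral probability p = (e^0.03 − 0.9)/(1.25 − 0.9) = 0.1305/0.3500 = 0.3727
Terminal stock prices: S_uuu = 136.7, S_uud = 98.44, S_udd = 70.88, S_ddd = 51.03
Terminal payoffs (K − S): max(-78.72, 0) = 0, max(-40.44, 0) = 0, max(-12.88, 0) = 0, max(6.97, 0) = 6.97
Node uu (S = 109.4): V_uu = e^(−0.03)·[0.3727·0.0000 + 0.6273·0.0000] = 0.0000
Node ud (S = 78.75): V_ud = e^(−0.03)·[0.3727·0.0000 + 0.6273·0.0000] = 0.0000
Node dd (S = 56.7): V_dd = e^(−0.03)·[0.3727·0.0000 + 0.6273·6.9700] = 4.2429
Node u (S = 87.5): V_u = e^(−0.03)·[0.3727·0.0000 + 0.6273·0.0000] = 0.0000
Node d (S = 63): V_d = e^(−0.03)·[0.3727·0.0000 + 0.6273·4.2429] = 2.5828
Node 0 (S = 70): V_0 = e^(−0.03)·[0.3727·0.0000 + 0.6273·2.5828] = 1.5722

$1.57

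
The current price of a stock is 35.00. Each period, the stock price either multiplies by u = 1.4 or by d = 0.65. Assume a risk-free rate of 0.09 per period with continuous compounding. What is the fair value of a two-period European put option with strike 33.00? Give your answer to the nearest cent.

Risk-neutral probability p = (e^0.09 − 0.65)/(1.4 − 0.65) = 0.4442/0.7500 = 0.5922
Terminal stock prices: S_uu = 68.6, S_ud = 31.85, S_dd = 14.79
Terminal payoffs (K − S): max(-35.6, 0) = 0, max(1.15, 0) = 1.15, max(18.21, 0) = 18.21
Node u (S = 49): V_u = e^(−0.09)·[0.5922·0.0000 + 0.4078·1.1500] = 0.4286
Node d (S = 22.75): V_d = e^(−0.09)·[0.5922·1.1500 + 0.4078·18.2125] = 7.4097
Node 0 (S = 35): V_0 = e^(−0.09)·[0.5922·0.4286 + 0.4078·7.4097] = 2.9934

2.99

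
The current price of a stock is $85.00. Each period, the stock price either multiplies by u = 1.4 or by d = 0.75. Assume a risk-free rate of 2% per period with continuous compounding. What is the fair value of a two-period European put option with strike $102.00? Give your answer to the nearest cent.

$23.73

Risk-neutral probability p = (e^0.02 − 0.75)/(1.4 − 0.75) = 0.2702/0.6500 = 0.4157
Terminal stock prices: S_uu = 166.6, S_ud = 89.25, S_dd = 47.81
Terminal payoffs (K − S): max(-64.6, 0) = 0, max(12.75, 0) = 12.75, max(54.19, 0) = 54.19
Node u (S = 119): V_u = e^(−0.02)·[0.4157·0.0000 + 0.5843·12.7500] = 7.3024
Node d (S = 63.75): V_d = e^(−0.02)·[0.4157·12.7500 + 0.5843·54.1875] = 36.2303
Node 0 (S = 85): V_0 = e^(−0.02)·[0.4157·7.3024 + 0.5843·36.2303] = 23.7258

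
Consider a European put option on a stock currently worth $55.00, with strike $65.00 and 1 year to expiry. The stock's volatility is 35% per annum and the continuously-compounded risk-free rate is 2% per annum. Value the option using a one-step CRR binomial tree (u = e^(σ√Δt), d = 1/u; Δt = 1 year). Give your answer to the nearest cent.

$14.36

CRR parameters: u = e^(σ√Δt) = e^(0.35·√1) = 1.4191, d = 1/u = 0.7047
Per-period rate: rΔt = 0.02·1 = 0.02, so R = e^0.02 = 1.0202
Risk-neutral probability p = (e^0.02 − 0.7047)/(1.4191 − 0.7047) = 0.3155/0.7144 = 0.4417
Terminal stock prices: S_u = 78.05, S_d = 38.76
Terminal payoffs (K − S): max(-13.05, 0) = 0, max(26.24, 0) = 26.24
Node 0 (S = 55): V_0 = e^(−0.02)·[0.4417·0.0000 + 0.5583·26.2422] = 14.3619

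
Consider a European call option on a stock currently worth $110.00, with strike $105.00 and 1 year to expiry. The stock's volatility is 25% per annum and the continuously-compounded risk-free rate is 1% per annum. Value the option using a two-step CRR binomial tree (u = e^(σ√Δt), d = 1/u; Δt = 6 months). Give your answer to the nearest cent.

$13.76

CRR parameters: u = e^(σ√Δt) = e^(0.25·√0.5) = 1.1934, d = 1/u = 0.8380
Per-period rate: rΔt = 0.01·0.5 = 0.005, so R = e^0.005 = 1.0050
Risk-neutral probability p = (e^0.005 − 0.8380)/(1.1934 − 0.8380) = 0.1670/0.3554 = 0.4700
Terminal stock prices: S_uu = 156.7, S_ud = 110, S_dd = 77.24
Terminal payoffs (S − K): max(51.65, 0) = 51.65, max(5, 0) = 5, max(-27.76, 0) = 0
Node u (S = 131.3): V_u = e^(−0.005)·[0.4700·51.6531 + 0.5300·5.0000] = 26.7938
Node d (S = 92.18): V_d = e^(−0.005)·[0.4700·5.0000 + 0.5300·0.0000] = 2.3384
Node 0 (S = 110): V_0 = e^(−0.005)·[0.4700·26.7938 + 0.5300·2.3384] = 13.7640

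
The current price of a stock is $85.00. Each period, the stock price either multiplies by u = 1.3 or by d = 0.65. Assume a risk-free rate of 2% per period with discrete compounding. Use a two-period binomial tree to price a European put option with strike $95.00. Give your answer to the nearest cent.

Risk-neutral probability p = (1 + 0.02 − 0.65)/(1.3 − 0.65) = 0.3700/0.6500 = 0.5692
Terminal stock prices: S_uu = 143.7, S_ud = 71.83, S_dd = 35.91
Terminal payoffs (K − S): max(-48.65, 0) = 0, max(23.17, 0) = 23.17, max(59.09, 0) = 59.09
Node u (S = 110.5): V_u = 1/1.02·[0.5692·0.0000 + 0.4308·23.1750] = 9.7873
Node d (S = 55.25): V_d = 1/1.02·[0.5692·23.1750 + 0.4308·59.0875] = 37.8873
Node 0 (S = 85): V_0 = 1/1.02·[0.5692·9.7873 + 0.4308·37.8873] = 21.4627

$21.46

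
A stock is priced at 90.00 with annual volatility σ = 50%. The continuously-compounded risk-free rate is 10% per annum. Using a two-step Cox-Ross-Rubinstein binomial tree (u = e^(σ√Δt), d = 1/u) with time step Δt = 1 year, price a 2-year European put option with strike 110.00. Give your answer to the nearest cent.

CRR parameters: u = e^(σ√Δt) = e^(0.5·√1) = 1.6487, d = 1/u = 0.6065
Per-period rate: rΔt = 0.1·1 = 0.1, so R = e^0.1 = 1.1052
Risk-neutral probability p = (e^0.1 − 0.6065)/(1.6487 − 0.6065) = 0.4986/1.0422 = 0.4785
Terminal stock prices: S_uu = 244.6, S_ud = 90, S_dd = 33.11
Terminal payoffs (K − S): max(-134.6, 0) = 0, max(20, 0) = 20, max(76.89, 0) = 76.89
Node u (S = 148.4): V_u = e^(−0.1)·[0.4785·0.0000 + 0.5215·20.0000] = 9.4383
Node d (S = 54.59): V_d = e^(−0.1)·[0.4785·20.0000 + 0.5215·76.8909] = 44.9444
Node 0 (S = 90): V_0 = e^(−0.1)·[0.4785·9.4383 + 0.5215·44.9444] = 25.2959

25.30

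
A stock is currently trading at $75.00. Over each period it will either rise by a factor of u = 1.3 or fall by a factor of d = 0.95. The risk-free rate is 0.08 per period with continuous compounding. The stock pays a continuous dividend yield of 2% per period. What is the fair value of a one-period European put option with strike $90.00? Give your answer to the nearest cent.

Per-period risk-free factor R = e^0.08 = 1.0833; dividend-adjusted growth = e^(0.08−0.02) = 1.0618.
Risk-neutral probability p = (1.0618 − 0.95)/(1.3 − 0.95) = 0.1118/0.3500 = 0.3195
Terminal stock prices: S_u = 97.5, S_d = 71.25
Terminal payoffs (K − S): max(-7.5, 0) = 0, max(18.75, 0) = 18.75
Node 0 (S = 75): V_0 = e^(−0.08)·[0.3195·0.0000 + 0.6805·18.7500] = 11.7778

$11.78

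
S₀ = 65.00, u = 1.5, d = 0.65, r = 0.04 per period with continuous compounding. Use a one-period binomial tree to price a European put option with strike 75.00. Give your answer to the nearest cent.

17.00

Risk-neutral probability p = (e^0.04 − 0.65)/(1.5 − 0.65) = 0.3908/0.8500 = 0.4598
Terminal stock prices: S_u = 97.5, S_d = 42.25
Terminal payoffs (K − S): max(-22.5, 0) = 0, max(32.75, 0) = 32.75
Node 0 (S = 65): V_0 = e^(−0.04)·[0.4598·0.0000 + 0.5402·32.7500] = 16.9986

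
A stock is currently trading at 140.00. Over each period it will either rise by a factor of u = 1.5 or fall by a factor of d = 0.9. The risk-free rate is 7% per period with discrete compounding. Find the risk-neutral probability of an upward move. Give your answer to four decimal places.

Risk-neutral probability p = (1 + 0.07 − 0.9)/(1.5 − 0.9) = 0.1700/0.6000 = 0.2833

p = 0.2833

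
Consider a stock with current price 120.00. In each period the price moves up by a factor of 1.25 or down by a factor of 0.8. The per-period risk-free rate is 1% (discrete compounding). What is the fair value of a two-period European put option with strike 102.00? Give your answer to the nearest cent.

Risk-neutral probability p = (1 + 0.01 − 0.8)/(1.25 − 0.8) = 0.2100/0.4500 = 0.4667
Terminal stock prices: S_uu = 187.5, S_ud = 120, S_dd = 76.8
Terminal payoffs (K − S): max(-85.5, 0) = 0, max(-18, 0) = 0, max(25.2, 0) = 25.2
Node u (S = 150): V_u = 1/1.01·[0.4667·0.0000 + 0.5333·0.0000] = 0.0000
Node d (S = 96): V_d = 1/1.01·[0.4667·0.0000 + 0.5333·25.2000] = 13.3069
Node 0 (S = 120): V_0 = 1/1.01·[0.4667·0.0000 + 0.5333·13.3069] = 7.0268

7.03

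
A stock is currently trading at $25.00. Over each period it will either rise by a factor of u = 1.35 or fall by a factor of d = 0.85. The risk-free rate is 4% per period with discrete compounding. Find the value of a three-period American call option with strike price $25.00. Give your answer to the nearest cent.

Risk-neutral probability p = (1 + 0.04 − 0.85)/(1.35 − 0.85) = 0.1900/0.5000 = 0.3800
Terminal stock prices: S_uuu = 61.51, S_uud = 38.73, S_udd = 24.38, S_ddd = 15.35
Terminal payoffs (S − K): max(36.51, 0) = 36.51, max(13.73, 0) = 13.73, max(-0.6156, 0) = 0, max(-9.647, 0) = 0
Node uu (S = 45.56): continuation = 1/1.04·[0.3800·36.5094 + 0.6200·13.7281] = 21.5240; exercise value = 20.5625 ≤ continuation, so V_uu = 21.5240
Node ud (S = 28.69): continuation = 1/1.04·[0.3800·13.7281 + 0.6200·0.0000] = 5.0160; exercise value = 3.6875 ≤ continuation, so V_ud = 5.0160
Node dd (S = 18.06): continuation = 1/1.04·[0.3800·0.0000 + 0.6200·0.0000] = 0.0000; exercise value = 0.0000 ≤ continuation, so V_dd = 0.0000
Node u (S = 33.75): continuation = 1/1.04·[0.3800·21.5240 + 0.6200·5.0160] = 10.8549; exercise value = 8.7500 ≤ continuation, so V_u = 10.8549
Node d (S = 21.25): continuation = 1/1.04·[0.3800·5.0160 + 0.6200·0.0000] = 1.8328; exercise value = 0.0000 ≤ continuation, so V_d = 1.8328
Node 0 (S = 25): continuation = 1/1.04·[0.3800·10.8549 + 0.6200·1.8328] = 5.0588; exercise value = 0.0000 ≤ continuation, so V_0 = 5.0588

$5.06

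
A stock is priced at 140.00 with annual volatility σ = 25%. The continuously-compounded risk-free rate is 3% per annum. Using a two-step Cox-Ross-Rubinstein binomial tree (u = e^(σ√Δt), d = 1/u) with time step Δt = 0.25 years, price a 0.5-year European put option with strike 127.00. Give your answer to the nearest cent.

CRR parameters: u = e^(σ√Δt) = e^(0.25·√0.25) = 1.1331, d = 1/u = 0.8825
Per-period rate: rΔt = 0.03·0.25 = 0.0075, so R = e^0.0075 = 1.0075
Risk-neutral probability p = (e^0.0075 − 0.8825)/(1.1331 − 0.8825) = 0.1250/0.2507 = 0.4988
Terminal stock prices: S_uu = 179.8, S_ud = 140, S_dd = 109
Terminal payoffs (K − S): max(-52.76, 0) = 0, max(-13, 0) = 0, max(17.97, 0) = 17.97
Node u (S = 158.6): V_u = e^(−0.0075)·[0.4988·0.0000 + 0.5012·0.0000] = 0.0000
Node d (S = 123.5): V_d = e^(−0.0075)·[0.4988·0.0000 + 0.5012·17.9679] = 8.9378
Node 0 (S = 140): V_0 = e^(−0.0075)·[0.4988·0.0000 + 0.5012·8.9378] = 4.4459

4.45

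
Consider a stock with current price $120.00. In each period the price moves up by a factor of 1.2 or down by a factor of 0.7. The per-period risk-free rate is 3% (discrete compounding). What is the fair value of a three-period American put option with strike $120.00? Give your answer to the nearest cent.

$15.94

Risk-neutral probability p = (1 + 0.03 − 0.7)/(1.2 − 0.7) = 0.3300/0.5000 = 0.6600
Terminal stock prices: S_uuu = 207.4, S_uud = 121, S_udd = 70.56, S_ddd = 41.16
Terminal payoffs (K − S): max(-87.36, 0) = 0, max(-0.96, 0) = 0, max(49.44, 0) = 49.44, max(78.84, 0) = 78.84
Node uu (S = 172.8): continuation = 1/1.03·[0.6600·0.0000 + 0.3400·0.0000] = 0.0000; exercise value = 0.0000 ≤ continuation, so V_uu = 0.0000
Node ud (S = 100.8): continuation = 1/1.03·[0.6600·0.0000 + 0.3400·49.4400] = 16.3200; exercise value = 19.2000 > continuation, so V_ud = 19.2000 (exercise)
Node dd (S = 58.8): continuation = 1/1.03·[0.6600·49.4400 + 0.3400·78.8400] = 57.7049; exercise value = 61.2000 > continuation, so V_dd = 61.2000 (exercise)
Node u (S = 144): continuation = 1/1.03·[0.6600·0.0000 + 0.3400·19.2000] = 6.3379; exercise value = 0.0000 ≤ continuation, so V_u = 6.3379
Node d (S = 84): continuation = 1/1.03·[0.6600·19.2000 + 0.3400·61.2000] = 32.5049; exercise value = 36.0000 > continuation, so V_d = 36.0000 (exercise)
Node 0 (S = 120): continuation = 1/1.03·[0.6600·6.3379 + 0.3400·36.0000] = 15.9447; exercise value = 0.0000 ≤ continuation, so V_0 = 15.9447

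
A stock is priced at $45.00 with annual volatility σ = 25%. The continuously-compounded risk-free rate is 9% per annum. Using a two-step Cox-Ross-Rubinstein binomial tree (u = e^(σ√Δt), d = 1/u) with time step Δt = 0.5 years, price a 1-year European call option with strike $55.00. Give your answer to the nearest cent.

$2.85

CRR parameters: u = e^(σ√Δt) = e^(0.25·√0.5) = 1.1934, d = 1/u = 0.8380
Per-period rate: rΔt = 0.09·0.5 = 0.045, so R = e^0.045 = 1.0460
Risk-neutral probability p = (e^0.045 − 0.8380)/(1.1934 − 0.8380) = 0.2081/0.3554 = 0.5854
Terminal stock prices: S_uu = 64.09, S_ud = 45, S_dd = 31.6
Terminal payoffs (S − K): max(9.085, 0) = 9.085, max(-10, 0) = 0, max(-23.4, 0) = 0
Node u (S = 53.7): V_u = e^(−0.045)·[0.5854·9.0854 + 0.4146·0.0000] = 5.0848
Node d (S = 37.71): V_d = e^(−0.045)·[0.5854·0.0000 + 0.4146·0.0000] = 0.0000
Node 0 (S = 45): V_0 = e^(−0.045)·[0.5854·5.0848 + 0.4146·0.0000] = 2.8458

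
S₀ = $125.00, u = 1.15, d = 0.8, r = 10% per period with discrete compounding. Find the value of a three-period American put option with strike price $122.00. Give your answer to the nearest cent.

$3.57

Risk-neutral probability p = (1 + 0.1 − 0.8)/(1.15 − 0.8) = 0.3000/0.3500 = 0.8571
Terminal stock prices: S_uuu = 190.1, S_uud = 132.2, S_udd = 92, S_ddd = 64
Terminal payoffs (K − S): max(-68.11, 0) = 0, max(-10.25, 0) = 0, max(30, 0) = 30, max(58, 0) = 58
Node uu (S = 165.3): continuation = 1/1.1·[0.8571·0.0000 + 0.1429·0.0000] = 0.0000; exercise value = 0.0000 ≤ continuation, so V_uu = 0.0000
Node ud (S = 115): continuation = 1/1.1·[0.8571·0.0000 + 0.1429·30.0000] = 3.8961; exercise value = 7.0000 > continuation, so V_ud = 7.0000 (exercise)
Node dd (S = 80): continuation = 1/1.1·[0.8571·30.0000 + 0.1429·58.0000] = 30.9091; exercise value = 42.0000 > continuation, so V_dd = 42.0000 (exercise)
Node u (S = 143.8): continuation = 1/1.1·[0.8571·0.0000 + 0.1429·7.0000] = 0.9091; exercise value = 0.0000 ≤ continuation, so V_u = 0.9091
Node d (S = 100): continuation = 1/1.1·[0.8571·7.0000 + 0.1429·42.0000] = 10.9091; exercise value = 22.0000 > continuation, so V_d = 22.0000 (exercise)
Node 0 (S = 125): continuation = 1/1.1·[0.8571·0.9091 + 0.1429·22.0000] = 3.5655; exercise value = 0.0000 ≤ continuation, so V_0 = 3.5655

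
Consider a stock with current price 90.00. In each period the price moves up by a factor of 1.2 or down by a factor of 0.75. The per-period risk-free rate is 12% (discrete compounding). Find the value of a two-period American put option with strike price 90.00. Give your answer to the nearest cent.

Risk-neutral probability p = (1 + 0.12 − 0.75)/(1.2 − 0.75) = 0.3700/0.4500 = 0.8222
Terminal stock prices: S_uu = 129.6, S_ud = 81, S_dd = 50.62
Terminal payoffs (K − S): max(-39.6, 0) = 0, max(9, 0) = 9, max(39.38, 0) = 39.38
Node u (S = 108): continuation = 1/1.12·[0.8222·0.0000 + 0.1778·9.0000] = 1.4286; exercise value = 0.0000 ≤ continuation, so V_u = 1.4286
Node d (S = 67.5): continuation = 1/1.12·[0.8222·9.0000 + 0.1778·39.3750] = 12.8571; exercise value = 22.5000 > continuation, so V_d = 22.5000 (exercise)
Node 0 (S = 90): continuation = 1/1.12·[0.8222·1.4286 + 0.1778·22.5000] = 4.6202; exercise value = 0.0000 ≤ continuation, so V_0 = 4.6202

4.62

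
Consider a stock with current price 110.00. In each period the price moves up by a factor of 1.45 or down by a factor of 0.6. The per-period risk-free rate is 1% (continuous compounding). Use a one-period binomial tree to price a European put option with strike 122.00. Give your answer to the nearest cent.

Risk-neutral probability p = (e^0.01 − 0.6)/(1.45 − 0.6) = 0.4101/0.8500 = 0.4824
Terminal stock prices: S_u = 159.5, S_d = 66
Terminal payoffs (K − S): max(-37.5, 0) = 0, max(56, 0) = 56
Node 0 (S = 110): V_0 = e^(−0.01)·[0.4824·0.0000 + 0.5176·56.0000] = 28.6965

28.70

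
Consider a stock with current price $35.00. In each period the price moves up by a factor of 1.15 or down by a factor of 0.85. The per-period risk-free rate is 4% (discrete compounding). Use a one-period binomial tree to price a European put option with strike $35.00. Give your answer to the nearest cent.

$1.85

Risk-neutral probability p = (1 + 0.04 − 0.85)/(1.15 − 0.85) = 0.1900/0.3000 = 0.6333
Terminal stock prices: S_u = 40.25, S_d = 29.75
Terminal payoffs (K − S): max(-5.25, 0) = 0, max(5.25, 0) = 5.25
Node 0 (S = 35): V_0 = 1/1.04·[0.6333·0.0000 + 0.3667·5.2500] = 1.8510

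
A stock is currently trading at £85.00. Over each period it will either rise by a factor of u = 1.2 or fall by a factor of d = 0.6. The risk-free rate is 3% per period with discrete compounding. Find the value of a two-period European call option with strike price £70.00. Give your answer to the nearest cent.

Risk-neutral probability p = (1 + 0.03 − 0.6)/(1.2 − 0.6) = 0.4300/0.6000 = 0.7167
Terminal stock prices: S_uu = 122.4, S_ud = 61.2, S_dd = 30.6
Terminal payoffs (S − K): max(52.4, 0) = 52.4, max(-8.8, 0) = 0, max(-39.4, 0) = 0
Node u (S = 102): V_u = 1/1.03·[0.7167·52.4000 + 0.2833·0.0000] = 36.4595
Node d (S = 51): V_d = 1/1.03·[0.7167·0.0000 + 0.2833·0.0000] = 0.0000
Node 0 (S = 85): V_0 = 1/1.03·[0.7167·36.4595 + 0.2833·0.0000] = 25.3683

£25.37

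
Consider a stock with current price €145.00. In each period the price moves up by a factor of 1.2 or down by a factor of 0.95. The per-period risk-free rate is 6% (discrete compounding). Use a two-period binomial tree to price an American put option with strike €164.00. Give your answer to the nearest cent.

Risk-neutral probability p = (1 + 0.06 − 0.95)/(1.2 − 0.95) = 0.1100/0.2500 = 0.4400
Terminal stock prices: S_uu = 208.8, S_ud = 165.3, S_dd = 130.9
Terminal payoffs (K − S): max(-44.8, 0) = 0, max(-1.3, 0) = 0, max(33.14, 0) = 33.14
Node u (S = 174): continuation = 1/1.06·[0.4400·0.0000 + 0.5600·0.0000] = 0.0000; exercise value = 0.0000 ≤ continuation, so V_u = 0.0000
Node d (S = 137.8): continuation = 1/1.06·[0.4400·0.0000 + 0.5600·33.1375] = 17.5066; exercise value = 26.2500 > continuation, so V_d = 26.2500 (exercise)
Node 0 (S = 145): continuation = 1/1.06·[0.4400·0.0000 + 0.5600·26.2500] = 13.8679; exercise value = 19.0000 > continuation, so V_0 = 19.0000 (exercise)

€19.00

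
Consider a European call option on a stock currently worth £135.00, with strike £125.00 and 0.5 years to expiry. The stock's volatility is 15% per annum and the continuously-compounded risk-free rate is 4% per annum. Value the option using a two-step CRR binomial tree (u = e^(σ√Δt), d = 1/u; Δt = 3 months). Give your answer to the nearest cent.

£14.24

CRR parameters: u = e^(σ√Δt) = e^(0.15·√0.25) = 1.0779, d = 1/u = 0.9277
Per-period rate: rΔt = 0.04·0.25 = 0.01, so R = e^0.01 = 1.0101
Risk-neutral probability p = (e^0.01 − 0.9277)/(1.0779 − 0.9277) = 0.0823/0.1501 = 0.5482
Terminal stock prices: S_uu = 156.8, S_ud = 135, S_dd = 116.2
Terminal payoffs (S − K): max(31.85, 0) = 31.85, max(10, 0) = 10, max(-8.804, 0) = 0
Node u (S = 145.5): V_u = e^(−0.01)·[0.5482·31.8476 + 0.4518·10.0000] = 21.7581
Node d (S = 125.2): V_d = e^(−0.01)·[0.5482·10.0000 + 0.4518·0.0000] = 5.4274
Node 0 (S = 135): V_0 = e^(−0.01)·[0.5482·21.7581 + 0.4518·5.4274] = 14.2368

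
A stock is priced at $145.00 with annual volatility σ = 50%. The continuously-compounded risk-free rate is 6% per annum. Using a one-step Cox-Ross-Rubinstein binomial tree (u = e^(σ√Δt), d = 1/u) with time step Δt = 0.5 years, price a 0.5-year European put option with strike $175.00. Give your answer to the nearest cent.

CRR parameters: u = e^(σ√Δt) = e^(0.5·√0.5) = 1.4241, d = 1/u = 0.7022
Per-period rate: rΔt = 0.06·0.5 = 0.03, so R = e^0.03 = 1.0305
Risk-neutral probability p = (e^0.03 − 0.7022)/(1.4241 − 0.7022) = 0.3283/0.7219 = 0.4547
Terminal stock prices: S_u = 206.5, S_d = 101.8
Terminal payoffs (K − S): max(-31.5, 0) = 0, max(73.18, 0) = 73.18
Node 0 (S = 145): V_0 = e^(−0.03)·[0.4547·0.0000 + 0.5453·73.1827] = 38.7267

$38.73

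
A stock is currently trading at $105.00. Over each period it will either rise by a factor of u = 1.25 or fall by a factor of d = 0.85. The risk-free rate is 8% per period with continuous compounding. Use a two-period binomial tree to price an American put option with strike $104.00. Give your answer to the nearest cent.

$5.67

Risk-neutral probability p = (e^0.08 − 0.85)/(1.25 − 0.85) = 0.2333/0.4000 = 0.5832
Terminal stock prices: S_uu = 164.1, S_ud = 111.6, S_dd = 75.86
Terminal payoffs (K − S): max(-60.06, 0) = 0, max(-7.562, 0) = 0, max(28.14, 0) = 28.14
Node u (S = 131.2): continuation = e^(−0.08)·[0.5832·0.0000 + 0.4168·0.0000] = 0.0000; exercise value = 0.0000 ≤ continuation, so V_u = 0.0000
Node d (S = 89.25): continuation = e^(−0.08)·[0.5832·0.0000 + 0.4168·28.1375] = 10.8256; exercise value = 14.7500 > continuation, so V_d = 14.7500 (exercise)
Node 0 (S = 105): continuation = e^(−0.08)·[0.5832·0.0000 + 0.4168·14.7500] = 5.6749; exercise value = 0.0000 ≤ continuation, so V_0 = 5.6749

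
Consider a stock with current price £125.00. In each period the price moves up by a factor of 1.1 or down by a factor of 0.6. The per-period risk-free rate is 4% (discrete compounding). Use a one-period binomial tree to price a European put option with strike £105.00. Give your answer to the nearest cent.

Risk-neutral probability p = (1 + 0.04 − 0.6)/(1.1 − 0.6) = 0.4400/0.5000 = 0.8800
Terminal stock prices: S_u = 137.5, S_d = 75
Terminal payoffs (K − S): max(-32.5, 0) = 0, max(30, 0) = 30
Node 0 (S = 125): V_0 = 1/1.04·[0.8800·0.0000 + 0.1200·30.0000] = 3.4615

£3.46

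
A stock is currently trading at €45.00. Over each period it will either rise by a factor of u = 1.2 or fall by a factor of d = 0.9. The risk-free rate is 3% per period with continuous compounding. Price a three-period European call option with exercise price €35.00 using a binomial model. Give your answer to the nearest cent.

€13.37

Risk-neutral probability p = (e^0.03 − 0.9)/(1.2 − 0.9) = 0.1305/0.3000 = 0.4348
Terminal stock prices: S_uuu = 77.76, S_uud = 58.32, S_udd = 43.74, S_ddd = 32.81
Terminal payoffs (S − K): max(42.76, 0) = 42.76, max(23.32, 0) = 23.32, max(8.74, 0) = 8.74, max(-2.195, 0) = 0
Node uu (S = 64.8): V_uu = e^(−0.03)·[0.4348·42.7600 + 0.5652·23.3200] = 30.8344
Node ud (S = 48.6): V_ud = e^(−0.03)·[0.4348·23.3200 + 0.5652·8.7400] = 14.6344
Node dd (S = 36.45): V_dd = e^(−0.03)·[0.4348·8.7400 + 0.5652·0.0000] = 3.6883
Node u (S = 54): V_u = e^(−0.03)·[0.4348·30.8344 + 0.5652·14.6344] = 21.0382
Node d (S = 40.5): V_d = e^(−0.03)·[0.4348·14.6344 + 0.5652·3.6883] = 8.1985
Node 0 (S = 45): V_0 = e^(−0.03)·[0.4348·21.0382 + 0.5652·8.1985] = 13.3745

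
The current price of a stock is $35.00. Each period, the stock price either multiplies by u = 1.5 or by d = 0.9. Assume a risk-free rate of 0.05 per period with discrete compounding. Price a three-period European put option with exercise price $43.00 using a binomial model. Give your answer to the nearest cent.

$6.55

Risk-neutral probability p = (1 + 0.05 − 0.9)/(1.5 − 0.9) = 0.1500/0.6000 = 0.2500
Terminal stock prices: S_uuu = 118.1, S_uud = 70.88, S_udd = 42.53, S_ddd = 25.52
Terminal payoffs (K − S): max(-75.12, 0) = 0, max(-27.88, 0) = 0, max(0.475, 0) = 0.475, max(17.48, 0) = 17.48
Node uu (S = 78.75): V_uu = 1/1.05·[0.2500·0.0000 + 0.7500·0.0000] = 0.0000
Node ud (S = 47.25): V_ud = 1/1.05·[0.2500·0.0000 + 0.7500·0.4750] = 0.3393
Node dd (S = 28.35): V_dd = 1/1.05·[0.2500·0.4750 + 0.7500·17.4850] = 12.6024
Node u (S = 52.5): V_u = 1/1.05·[0.2500·0.0000 + 0.7500·0.3393] = 0.2423
Node d (S = 31.5): V_d = 1/1.05·[0.2500·0.3393 + 0.7500·12.6024] = 9.0825
Node 0 (S = 35): V_0 = 1/1.05·[0.2500·0.2423 + 0.7500·9.0825] = 6.5452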